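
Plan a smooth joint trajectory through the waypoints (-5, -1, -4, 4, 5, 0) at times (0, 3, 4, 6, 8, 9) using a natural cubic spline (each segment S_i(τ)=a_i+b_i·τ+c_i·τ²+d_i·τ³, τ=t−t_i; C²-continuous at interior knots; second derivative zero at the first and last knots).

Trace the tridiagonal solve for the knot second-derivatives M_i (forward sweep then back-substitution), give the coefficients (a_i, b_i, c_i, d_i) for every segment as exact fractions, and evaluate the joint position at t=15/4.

Δ: Δ0=4/3, Δ1=-3, Δ2=4, Δ3=1/2, Δ4=-5
row 1: diag=8, rhs=-26; c'=1/8, d'=-13/4
row 2: denom=6−1·1/8=47/8; d'=(42−1·-13/4)/(47/8)=362/47
row 3: denom=8−2·16/47=344/47; d'=(-21−2·362/47)/(344/47)=-1711/344
row 4: denom=6−2·47/172=469/86; d'=(-33−2·-1711/344)/(469/86)=-3965/938
back: M4=-3965/938
back: M3=-1711/344−47/172·-3965/938=-1791/469
back: M2=362/47−16/47·-1791/469=4222/469
back: M1=-13/4−1/8·4222/469=-2052/469
M: M0=0, M1=-2052/469, M2=4222/469, M3=-1791/469, M4=-3965/938, M5=0
seg 0: a=-5, c=M0/2=0, d=(M1−M0)/(6·3)=-114/469, b=Δ0−h0·(2M0+M1)/6=4954/1407
seg 1: a=-1, c=M1/2=-1026/469, d=(M2−M1)/(6·1)=3137/1407, b=Δ1−h1·(2M1+M2)/6=-4280/1407
seg 2: a=-4, c=M2/2=2111/469, d=(M3−M2)/(6·2)=-859/804, b=Δ2−h2·(2M2+M3)/6=-1025/1407
seg 3: a=4, c=M3/2=-1791/938, d=(M4−M3)/(6·2)=-383/11256, b=Δ3−h3·(2M3+M4)/6=6268/1407
seg 4: a=5, c=M4/2=-3965/1876, d=(M5−M4)/(6·1)=3965/5628, b=Δ4−h4·(2M4+M5)/6=-10105/2814
t_q=15/4 → seg 1, τ=3/4; S=-1+-4280/1407·τ+-1026/469·τ²+3137/1407·τ³=-107199/30016

  seg 0: a=-5 b=4954/1407 c=0 d=-114/469
  seg 1: a=-1 b=-4280/1407 c=-1026/469 d=3137/1407
  seg 2: a=-4 b=-1025/1407 c=2111/469 d=-859/804
  seg 3: a=4 b=6268/1407 c=-1791/938 d=-383/11256
  seg 4: a=5 b=-10105/2814 c=-3965/1876 d=3965/5628
S(15/4) = -107199/30016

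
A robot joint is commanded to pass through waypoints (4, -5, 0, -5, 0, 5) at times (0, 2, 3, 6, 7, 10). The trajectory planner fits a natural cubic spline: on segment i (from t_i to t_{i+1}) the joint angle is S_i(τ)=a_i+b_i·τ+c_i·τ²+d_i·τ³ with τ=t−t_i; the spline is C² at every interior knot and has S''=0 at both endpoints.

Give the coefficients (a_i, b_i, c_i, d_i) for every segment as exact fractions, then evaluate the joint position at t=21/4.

  seg 0: a=4 b=-41537/5058 c=0 d=2347/2529
  seg 1: a=-5 b=14791/5058 c=4694/843 d=-17665/5058
  seg 2: a=0 b=9062/2529 c=-2759/562 d=47939/45522
  seg 3: a=-5 b=12955/5058 c=11554/2529 d=-1197/562
  seg 4: a=0 b=13426/2529 c=-9211/5058 d=9211/45522
S(21/4) = -172481/35968

Δ: Δ0=-9/2, Δ1=5, Δ2=-5/3, Δ3=5, Δ4=5/3
row 1: diag=6, rhs=57; c'=1/6, d'=19/2
row 2: denom=8−1·1/6=47/6; d'=(-40−1·19/2)/(47/6)=-297/47
row 3: denom=8−3·18/47=322/47; d'=(40−3·-297/47)/(322/47)=2771/322
row 4: denom=8−1·47/322=2529/322; d'=(-20−1·2771/322)/(2529/322)=-9211/2529
back: M4=-9211/2529
back: M3=2771/322−47/322·-9211/2529=23108/2529
back: M2=-297/47−18/47·23108/2529=-2759/281
back: M1=19/2−1/6·-2759/281=9388/843
M: M0=0, M1=9388/843, M2=-2759/281, M3=23108/2529, M4=-9211/2529, M5=0
seg 0: a=4, c=M0/2=0, d=(M1−M0)/(6·2)=2347/2529, b=Δ0−h0·(2M0+M1)/6=-41537/5058
seg 1: a=-5, c=M1/2=4694/843, d=(M2−M1)/(6·1)=-17665/5058, b=Δ1−h1·(2M1+M2)/6=14791/5058
seg 2: a=0, c=M2/2=-2759/562, d=(M3−M2)/(6·3)=47939/45522, b=Δ2−h2·(2M2+M3)/6=9062/2529
seg 3: a=-5, c=M3/2=11554/2529, d=(M4−M3)/(6·1)=-1197/562, b=Δ3−h3·(2M3+M4)/6=12955/5058
seg 4: a=0, c=M4/2=-9211/5058, d=(M5−M4)/(6·3)=9211/45522, b=Δ4−h4·(2M4+M5)/6=13426/2529
t_q=21/4 → seg 2, τ=9/4; S=0+9062/2529·τ+-2759/562·τ²+47939/45522·τ³=-172481/35968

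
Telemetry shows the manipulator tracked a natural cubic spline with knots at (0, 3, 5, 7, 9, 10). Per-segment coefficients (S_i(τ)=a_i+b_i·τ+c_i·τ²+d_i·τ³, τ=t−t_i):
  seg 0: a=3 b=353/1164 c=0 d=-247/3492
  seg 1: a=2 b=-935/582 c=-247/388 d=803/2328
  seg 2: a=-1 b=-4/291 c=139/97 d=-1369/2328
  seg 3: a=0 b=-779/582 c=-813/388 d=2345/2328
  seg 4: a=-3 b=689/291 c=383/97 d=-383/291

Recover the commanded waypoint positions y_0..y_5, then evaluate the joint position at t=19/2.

y_0=3 y_1=2 y_2=-1 y_3=0 y_4=-3 y_5=2
S(19/2) = -771/776

y_0 = S_0(0) = a_0 = 3
y_1 = S_1(0) = a_1 = 2
y_2 = S_2(0) = a_2 = -1
y_3 = S_3(0) = a_3 = 0
y_4 = S_4(0) = a_4 = -3
y_5 = S_4(1) = 2
t_q=19/2 is in segment 4 (τ=1/2); S_4(τ)=-771/776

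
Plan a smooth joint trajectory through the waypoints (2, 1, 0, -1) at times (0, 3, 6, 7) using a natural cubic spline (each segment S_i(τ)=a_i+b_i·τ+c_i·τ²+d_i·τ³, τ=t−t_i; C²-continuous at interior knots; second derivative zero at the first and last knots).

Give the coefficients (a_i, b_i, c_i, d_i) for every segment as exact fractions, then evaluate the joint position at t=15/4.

Δ: Δ0=-1/3, Δ1=-1/3, Δ2=-1
row 1: diag=12, rhs=0; c'=1/4, d'=0
row 2: denom=8−3·1/4=29/4; d'=(-4−3·0)/(29/4)=-16/29
back: M2=-16/29
back: M1=0−1/4·-16/29=4/29
M: M0=0, M1=4/29, M2=-16/29, M3=0
seg 0: a=2, c=M0/2=0, d=(M1−M0)/(6·3)=2/261, b=Δ0−h0·(2M0+M1)/6=-35/87
seg 1: a=1, c=M1/2=2/29, d=(M2−M1)/(6·3)=-10/261, b=Δ1−h1·(2M1+M2)/6=-17/87
seg 2: a=0, c=M2/2=-8/29, d=(M3−M2)/(6·1)=8/87, b=Δ2−h2·(2M2+M3)/6=-71/87
t_q=15/4 → seg 1, τ=3/4; S=1+-17/87·τ+2/29·τ²+-10/261·τ³=813/928

  seg 0: a=2 b=-35/87 c=0 d=2/261
  seg 1: a=1 b=-17/87 c=2/29 d=-10/261
  seg 2: a=0 b=-71/87 c=-8/29 d=8/87
S(15/4) = 813/928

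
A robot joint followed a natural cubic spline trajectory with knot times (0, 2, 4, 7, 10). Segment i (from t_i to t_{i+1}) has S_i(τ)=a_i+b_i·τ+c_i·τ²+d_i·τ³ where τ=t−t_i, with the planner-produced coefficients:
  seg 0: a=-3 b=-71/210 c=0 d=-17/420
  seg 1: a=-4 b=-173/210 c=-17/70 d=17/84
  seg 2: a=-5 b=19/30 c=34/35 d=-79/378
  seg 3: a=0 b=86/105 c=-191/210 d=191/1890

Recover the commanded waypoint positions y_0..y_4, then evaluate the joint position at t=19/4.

y_0=-3 y_1=-4 y_2=-5 y_3=0 y_4=-3
S(19/4) = -18219/4480

y_0 = S_0(0) = a_0 = -3
y_1 = S_1(0) = a_1 = -4
y_2 = S_2(0) = a_2 = -5
y_3 = S_3(0) = a_3 = 0
y_4 = S_3(3) = -3
t_q=19/4 is in segment 2 (τ=3/4); S_2(τ)=-18219/4480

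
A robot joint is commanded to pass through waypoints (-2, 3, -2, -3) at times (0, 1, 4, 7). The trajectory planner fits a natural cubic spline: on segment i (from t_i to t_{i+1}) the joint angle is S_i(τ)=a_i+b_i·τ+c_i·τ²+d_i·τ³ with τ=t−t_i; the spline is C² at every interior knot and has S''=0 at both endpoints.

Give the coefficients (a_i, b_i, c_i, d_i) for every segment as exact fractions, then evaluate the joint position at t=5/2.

  seg 0: a=-2 b=173/29 c=0 d=-28/29
  seg 1: a=3 b=89/29 c=-84/29 d=344/783
  seg 2: a=-2 b=-71/29 c=92/87 d=-92/783
S(5/2) = 149/58

Δ: Δ0=5, Δ1=-5/3, Δ2=-1/3
row 1: diag=8, rhs=-40; c'=3/8, d'=-5
row 2: denom=12−3·3/8=87/8; d'=(8−3·-5)/(87/8)=184/87
back: M2=184/87
back: M1=-5−3/8·184/87=-168/29
M: M0=0, M1=-168/29, M2=184/87, M3=0
seg 0: a=-2, c=M0/2=0, d=(M1−M0)/(6·1)=-28/29, b=Δ0−h0·(2M0+M1)/6=173/29
seg 1: a=3, c=M1/2=-84/29, d=(M2−M1)/(6·3)=344/783, b=Δ1−h1·(2M1+M2)/6=89/29
seg 2: a=-2, c=M2/2=92/87, d=(M3−M2)/(6·3)=-92/783, b=Δ2−h2·(2M2+M3)/6=-71/29
t_q=5/2 → seg 1, τ=3/2; S=3+89/29·τ+-84/29·τ²+344/783·τ³=149/58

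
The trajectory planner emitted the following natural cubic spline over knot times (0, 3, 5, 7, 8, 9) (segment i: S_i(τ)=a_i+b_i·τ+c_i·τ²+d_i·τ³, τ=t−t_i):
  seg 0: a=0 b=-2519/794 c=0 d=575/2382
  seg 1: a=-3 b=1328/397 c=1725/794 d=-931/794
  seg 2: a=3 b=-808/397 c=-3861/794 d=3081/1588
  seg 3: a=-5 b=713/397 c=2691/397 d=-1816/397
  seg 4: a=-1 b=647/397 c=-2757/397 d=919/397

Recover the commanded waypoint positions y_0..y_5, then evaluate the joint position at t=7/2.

y_0=0 y_1=-3 y_2=3 y_3=-5 y_4=-1 y_5=-4
S(7/2) = -5913/6352

y_0 = S_0(0) = a_0 = 0
y_1 = S_1(0) = a_1 = -3
y_2 = S_2(0) = a_2 = 3
y_3 = S_3(0) = a_3 = -5
y_4 = S_4(0) = a_4 = -1
y_5 = S_4(1) = -4
t_q=7/2 is in segment 1 (τ=1/2); S_1(τ)=-5913/6352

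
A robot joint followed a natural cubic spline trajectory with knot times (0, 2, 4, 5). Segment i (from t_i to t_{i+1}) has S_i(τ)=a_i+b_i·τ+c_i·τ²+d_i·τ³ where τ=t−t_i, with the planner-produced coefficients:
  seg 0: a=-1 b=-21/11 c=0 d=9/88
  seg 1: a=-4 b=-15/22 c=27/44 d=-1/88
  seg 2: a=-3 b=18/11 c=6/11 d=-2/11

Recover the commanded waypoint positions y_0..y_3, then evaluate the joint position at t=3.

y_0 = S_0(0) = a_0 = -1
y_1 = S_1(0) = a_1 = -4
y_2 = S_2(0) = a_2 = -3
y_3 = S_2(1) = -1
t_q=3 is in segment 1 (τ=1); S_1(τ)=-359/88

y_0=-1 y_1=-4 y_2=-3 y_3=-1
S(3) = -359/88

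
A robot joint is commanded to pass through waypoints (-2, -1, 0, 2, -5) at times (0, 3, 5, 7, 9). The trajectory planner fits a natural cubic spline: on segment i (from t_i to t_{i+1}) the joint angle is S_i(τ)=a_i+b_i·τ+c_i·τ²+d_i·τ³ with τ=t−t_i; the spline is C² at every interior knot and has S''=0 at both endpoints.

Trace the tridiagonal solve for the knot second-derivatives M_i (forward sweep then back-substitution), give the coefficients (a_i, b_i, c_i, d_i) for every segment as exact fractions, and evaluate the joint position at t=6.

Δ: Δ0=1/3, Δ1=1/2, Δ2=1, Δ3=-7/2
row 1: diag=10, rhs=1; c'=1/5, d'=1/10
row 2: denom=8−2·1/5=38/5; d'=(3−2·1/10)/(38/5)=7/19
row 3: denom=8−2·5/19=142/19; d'=(-27−2·7/19)/(142/19)=-527/142
back: M3=-527/142
back: M2=7/19−5/19·-527/142=191/142
back: M1=1/10−1/5·191/142=-12/71
M: M0=0, M1=-12/71, M2=191/142, M3=-527/142, M4=0
seg 0: a=-2, c=M0/2=0, d=(M1−M0)/(6·3)=-2/213, b=Δ0−h0·(2M0+M1)/6=89/213
seg 1: a=-1, c=M1/2=-6/71, d=(M2−M1)/(6·2)=215/1704, b=Δ1−h1·(2M1+M2)/6=35/213
seg 2: a=0, c=M2/2=191/284, d=(M3−M2)/(6·2)=-359/852, b=Δ2−h2·(2M2+M3)/6=571/426
seg 3: a=2, c=M3/2=-527/284, d=(M4−M3)/(6·2)=527/1704, b=Δ3−h3·(2M3+M4)/6=-437/426
t_q=6 → seg 2, τ=1; S=0+571/426·τ+191/284·τ²+-359/852·τ³=113/71

  seg 0: a=-2 b=89/213 c=0 d=-2/213
  seg 1: a=-1 b=35/213 c=-6/71 d=215/1704
  seg 2: a=0 b=571/426 c=191/284 d=-359/852
  seg 3: a=2 b=-437/426 c=-527/284 d=527/1704
S(6) = 113/71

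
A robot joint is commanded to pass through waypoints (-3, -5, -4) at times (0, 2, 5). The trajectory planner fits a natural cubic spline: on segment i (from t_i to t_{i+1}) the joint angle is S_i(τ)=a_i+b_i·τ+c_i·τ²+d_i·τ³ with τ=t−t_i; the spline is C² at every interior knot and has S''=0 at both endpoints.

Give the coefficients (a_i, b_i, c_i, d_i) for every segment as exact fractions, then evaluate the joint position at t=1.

  seg 0: a=-3 b=-19/15 c=0 d=1/15
  seg 1: a=-5 b=-7/15 c=2/5 d=-2/45
S(1) = -21/5

Δ: Δ0=-1, Δ1=1/3
row 1: diag=10, rhs=8; c'=3/10, d'=4/5
back: M1=4/5
M: M0=0, M1=4/5, M2=0
seg 0: a=-3, c=M0/2=0, d=(M1−M0)/(6·2)=1/15, b=Δ0−h0·(2M0+M1)/6=-19/15
seg 1: a=-5, c=M1/2=2/5, d=(M2−M1)/(6·3)=-2/45, b=Δ1−h1·(2M1+M2)/6=-7/15
t_q=1 → seg 0, τ=1; S=-3+-19/15·τ+0·τ²+1/15·τ³=-21/5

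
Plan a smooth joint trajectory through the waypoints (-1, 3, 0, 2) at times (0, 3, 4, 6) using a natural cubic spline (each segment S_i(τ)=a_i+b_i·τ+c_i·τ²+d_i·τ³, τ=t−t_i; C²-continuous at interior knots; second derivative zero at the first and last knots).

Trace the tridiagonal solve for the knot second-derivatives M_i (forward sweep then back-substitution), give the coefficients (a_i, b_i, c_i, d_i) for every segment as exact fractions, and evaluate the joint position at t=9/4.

Δ: Δ0=4/3, Δ1=-3, Δ2=1
row 1: diag=8, rhs=-26; c'=1/8, d'=-13/4
row 2: denom=6−1·1/8=47/8; d'=(24−1·-13/4)/(47/8)=218/47
back: M2=218/47
back: M1=-13/4−1/8·218/47=-180/47
M: M0=0, M1=-180/47, M2=218/47, M3=0
seg 0: a=-1, c=M0/2=0, d=(M1−M0)/(6·3)=-10/47, b=Δ0−h0·(2M0+M1)/6=458/141
seg 1: a=3, c=M1/2=-90/47, d=(M2−M1)/(6·1)=199/141, b=Δ1−h1·(2M1+M2)/6=-352/141
seg 2: a=0, c=M2/2=109/47, d=(M3−M2)/(6·2)=-109/282, b=Δ2−h2·(2M2+M3)/6=-295/141
t_q=9/4 → seg 0, τ=9/4; S=-1+458/141·τ+0·τ²+-10/47·τ³=5843/1504

  seg 0: a=-1 b=458/141 c=0 d=-10/47
  seg 1: a=3 b=-352/141 c=-90/47 d=199/141
  seg 2: a=0 b=-295/141 c=109/47 d=-109/282
S(9/4) = 5843/1504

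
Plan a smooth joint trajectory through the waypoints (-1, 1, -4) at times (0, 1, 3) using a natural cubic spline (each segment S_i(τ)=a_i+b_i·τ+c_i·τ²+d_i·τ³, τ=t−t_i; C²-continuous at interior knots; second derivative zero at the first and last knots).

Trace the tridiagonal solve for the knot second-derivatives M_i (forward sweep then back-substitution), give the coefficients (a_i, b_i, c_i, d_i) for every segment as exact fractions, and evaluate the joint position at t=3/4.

  seg 0: a=-1 b=11/4 c=0 d=-3/4
  seg 1: a=1 b=1/2 c=-9/4 d=3/8
S(3/4) = 191/256

Δ: Δ0=2, Δ1=-5/2
row 1: diag=6, rhs=-27; c'=1/3, d'=-9/2
back: M1=-9/2
M: M0=0, M1=-9/2, M2=0
seg 0: a=-1, c=M0/2=0, d=(M1−M0)/(6·1)=-3/4, b=Δ0−h0·(2M0+M1)/6=11/4
seg 1: a=1, c=M1/2=-9/4, d=(M2−M1)/(6·2)=3/8, b=Δ1−h1·(2M1+M2)/6=1/2
t_q=3/4 → seg 0, τ=3/4; S=-1+11/4·τ+0·τ²+-3/4·τ³=191/256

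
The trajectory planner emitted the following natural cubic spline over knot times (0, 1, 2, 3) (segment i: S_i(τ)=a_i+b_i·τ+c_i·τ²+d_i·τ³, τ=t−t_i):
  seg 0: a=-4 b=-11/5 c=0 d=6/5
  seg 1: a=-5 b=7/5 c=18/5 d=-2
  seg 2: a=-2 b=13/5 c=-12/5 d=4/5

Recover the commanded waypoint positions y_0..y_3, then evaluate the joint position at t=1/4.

y_0 = S_0(0) = a_0 = -4
y_1 = S_1(0) = a_1 = -5
y_2 = S_2(0) = a_2 = -2
y_3 = S_2(1) = -1
t_q=1/4 is in segment 0 (τ=1/4); S_0(τ)=-145/32

y_0=-4 y_1=-5 y_2=-2 y_3=-1
S(1/4) = -145/32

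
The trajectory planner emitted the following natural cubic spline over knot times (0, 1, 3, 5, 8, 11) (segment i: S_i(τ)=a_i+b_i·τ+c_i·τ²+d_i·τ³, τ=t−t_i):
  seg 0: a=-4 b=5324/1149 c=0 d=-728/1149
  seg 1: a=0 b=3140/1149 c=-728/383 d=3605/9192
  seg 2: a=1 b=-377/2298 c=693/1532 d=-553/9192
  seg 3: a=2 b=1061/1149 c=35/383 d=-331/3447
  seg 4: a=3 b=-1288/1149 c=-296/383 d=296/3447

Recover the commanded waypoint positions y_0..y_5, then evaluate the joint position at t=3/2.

y_0 = S_0(0) = a_0 = -4
y_1 = S_1(0) = a_1 = 0
y_2 = S_2(0) = a_2 = 1
y_3 = S_3(0) = a_3 = 2
y_4 = S_4(0) = a_4 = 3
y_5 = S_4(3) = -5
t_q=3/2 is in segment 1 (τ=1/2); S_1(τ)=23047/24512

y_0=-4 y_1=0 y_2=1 y_3=2 y_4=3 y_5=-5
S(3/2) = 23047/24512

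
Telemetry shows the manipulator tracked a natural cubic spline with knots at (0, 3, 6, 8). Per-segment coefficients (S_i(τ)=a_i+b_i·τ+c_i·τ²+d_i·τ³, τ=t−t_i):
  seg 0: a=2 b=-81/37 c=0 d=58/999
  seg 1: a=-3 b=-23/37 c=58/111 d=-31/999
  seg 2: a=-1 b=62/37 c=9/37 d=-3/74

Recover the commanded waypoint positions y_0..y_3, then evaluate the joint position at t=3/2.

y_0 = S_0(0) = a_0 = 2
y_1 = S_1(0) = a_1 = -3
y_2 = S_2(0) = a_2 = -1
y_3 = S_2(2) = 3
t_q=3/2 is in segment 0 (τ=3/2); S_0(τ)=-161/148

y_0=2 y_1=-3 y_2=-1 y_3=3
S(3/2) = -161/148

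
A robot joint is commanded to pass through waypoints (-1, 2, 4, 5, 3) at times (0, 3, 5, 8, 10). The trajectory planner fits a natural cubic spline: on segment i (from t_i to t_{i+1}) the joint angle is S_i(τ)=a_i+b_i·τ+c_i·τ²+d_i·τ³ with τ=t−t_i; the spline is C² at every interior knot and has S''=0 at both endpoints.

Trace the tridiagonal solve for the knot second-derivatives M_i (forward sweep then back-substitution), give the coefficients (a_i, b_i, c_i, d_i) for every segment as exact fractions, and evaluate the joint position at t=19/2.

  seg 0: a=-1 b=427/435 c=0 d=8/3915
  seg 1: a=2 b=451/435 c=8/435 d=-8/435
  seg 2: a=4 b=129/145 c=-8/87 d=-122/3915
  seg 3: a=5 b=-73/145 c=-54/145 d=9/145
S(19/2) = 839/232

Δ: Δ0=1, Δ1=1, Δ2=1/3, Δ3=-1
row 1: diag=10, rhs=0; c'=1/5, d'=0
row 2: denom=10−2·1/5=48/5; d'=(-4−2·0)/(48/5)=-5/12
row 3: denom=10−3·5/16=145/16; d'=(-8−3·-5/12)/(145/16)=-108/145
back: M3=-108/145
back: M2=-5/12−5/16·-108/145=-16/87
back: M1=0−1/5·-16/87=16/435
M: M0=0, M1=16/435, M2=-16/87, M3=-108/145, M4=0
seg 0: a=-1, c=M0/2=0, d=(M1−M0)/(6·3)=8/3915, b=Δ0−h0·(2M0+M1)/6=427/435
seg 1: a=2, c=M1/2=8/435, d=(M2−M1)/(6·2)=-8/435, b=Δ1−h1·(2M1+M2)/6=451/435
seg 2: a=4, c=M2/2=-8/87, d=(M3−M2)/(6·3)=-122/3915, b=Δ2−h2·(2M2+M3)/6=129/145
seg 3: a=5, c=M3/2=-54/145, d=(M4−M3)/(6·2)=9/145, b=Δ3−h3·(2M3+M4)/6=-73/145
t_q=19/2 → seg 3, τ=3/2; S=5+-73/145·τ+-54/145·τ²+9/145·τ³=839/232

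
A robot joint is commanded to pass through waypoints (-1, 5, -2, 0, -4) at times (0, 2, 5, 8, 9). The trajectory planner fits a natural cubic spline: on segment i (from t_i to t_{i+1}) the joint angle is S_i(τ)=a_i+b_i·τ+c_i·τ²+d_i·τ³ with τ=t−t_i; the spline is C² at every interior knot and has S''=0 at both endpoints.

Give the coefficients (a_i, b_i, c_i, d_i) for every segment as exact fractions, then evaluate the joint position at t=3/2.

Δ: Δ0=3, Δ1=-7/3, Δ2=2/3, Δ3=-4
row 1: diag=10, rhs=-32; c'=3/10, d'=-16/5
row 2: denom=12−3·3/10=111/10; d'=(18−3·-16/5)/(111/10)=92/37
row 3: denom=8−3·10/37=266/37; d'=(-28−3·92/37)/(266/37)=-656/133
back: M3=-656/133
back: M2=92/37−10/37·-656/133=508/133
back: M1=-16/5−3/10·508/133=-578/133
M: M0=0, M1=-578/133, M2=508/133, M3=-656/133, M4=0
seg 0: a=-1, c=M0/2=0, d=(M1−M0)/(6·2)=-289/798, b=Δ0−h0·(2M0+M1)/6=1775/399
seg 1: a=5, c=M1/2=-289/133, d=(M2−M1)/(6·3)=181/399, b=Δ1−h1·(2M1+M2)/6=41/399
seg 2: a=-2, c=M2/2=254/133, d=(M3−M2)/(6·3)=-194/399, b=Δ2−h2·(2M2+M3)/6=-274/399
seg 3: a=0, c=M3/2=-328/133, d=(M4−M3)/(6·1)=328/399, b=Δ3−h3·(2M3+M4)/6=-940/399
t_q=3/2 → seg 0, τ=3/2; S=-1+1775/399·τ+0·τ²+-289/798·τ³=1353/304

  seg 0: a=-1 b=1775/399 c=0 d=-289/798
  seg 1: a=5 b=41/399 c=-289/133 d=181/399
  seg 2: a=-2 b=-274/399 c=254/133 d=-194/399
  seg 3: a=0 b=-940/399 c=-328/133 d=328/399
S(3/2) = 1353/304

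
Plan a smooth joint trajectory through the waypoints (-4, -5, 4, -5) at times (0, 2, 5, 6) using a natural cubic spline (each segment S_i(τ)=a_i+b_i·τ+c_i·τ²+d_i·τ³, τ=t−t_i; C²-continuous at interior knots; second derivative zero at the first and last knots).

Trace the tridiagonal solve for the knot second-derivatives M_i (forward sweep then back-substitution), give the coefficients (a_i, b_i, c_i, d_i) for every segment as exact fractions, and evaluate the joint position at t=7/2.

  seg 0: a=-4 b=-327/142 c=0 d=32/71
  seg 1: a=-5 b=441/142 c=192/71 d=-389/426
  seg 2: a=4 b=-378/71 c=-783/142 d=261/142
S(7/2) = 3023/1136

Δ: Δ0=-1/2, Δ1=3, Δ2=-9
row 1: diag=10, rhs=21; c'=3/10, d'=21/10
row 2: denom=8−3·3/10=71/10; d'=(-72−3·21/10)/(71/10)=-783/71
back: M2=-783/71
back: M1=21/10−3/10·-783/71=384/71
M: M0=0, M1=384/71, M2=-783/71, M3=0
seg 0: a=-4, c=M0/2=0, d=(M1−M0)/(6·2)=32/71, b=Δ0−h0·(2M0+M1)/6=-327/142
seg 1: a=-5, c=M1/2=192/71, d=(M2−M1)/(6·3)=-389/426, b=Δ1−h1·(2M1+M2)/6=441/142
seg 2: a=4, c=M2/2=-783/142, d=(M3−M2)/(6·1)=261/142, b=Δ2−h2·(2M2+M3)/6=-378/71
t_q=7/2 → seg 1, τ=3/2; S=-5+441/142·τ+192/71·τ²+-389/426·τ³=3023/1136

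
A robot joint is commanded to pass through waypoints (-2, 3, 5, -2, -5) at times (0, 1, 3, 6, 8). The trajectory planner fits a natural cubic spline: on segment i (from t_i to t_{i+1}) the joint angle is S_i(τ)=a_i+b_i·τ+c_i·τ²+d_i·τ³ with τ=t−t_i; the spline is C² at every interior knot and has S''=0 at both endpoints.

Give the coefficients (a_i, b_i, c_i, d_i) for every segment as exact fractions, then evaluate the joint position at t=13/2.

Δ: Δ0=5, Δ1=1, Δ2=-7/3, Δ3=-3/2
row 1: diag=6, rhs=-24; c'=1/3, d'=-4
row 2: denom=10−2·1/3=28/3; d'=(-20−2·-4)/(28/3)=-9/7
row 3: denom=10−3·9/28=253/28; d'=(5−3·-9/7)/(253/28)=248/253
back: M3=248/253
back: M2=-9/7−9/28·248/253=-405/253
back: M1=-4−1/3·-405/253=-877/253
M: M0=0, M1=-877/253, M2=-405/253, M3=248/253, M4=0
seg 0: a=-2, c=M0/2=0, d=(M1−M0)/(6·1)=-877/1518, b=Δ0−h0·(2M0+M1)/6=8467/1518
seg 1: a=3, c=M1/2=-877/506, d=(M2−M1)/(6·2)=118/759, b=Δ1−h1·(2M1+M2)/6=2918/759
seg 2: a=5, c=M2/2=-405/506, d=(M3−M2)/(6·3)=653/4554, b=Δ2−h2·(2M2+M3)/6=-928/759
seg 3: a=-2, c=M3/2=124/253, d=(M4−M3)/(6·2)=-62/759, b=Δ3−h3·(2M3+M4)/6=-3269/1518
t_q=13/2 → seg 3, τ=1/2; S=-2+-3269/1518·τ+124/253·τ²+-62/759·τ³=-750/253

  seg 0: a=-2 b=8467/1518 c=0 d=-877/1518
  seg 1: a=3 b=2918/759 c=-877/506 d=118/759
  seg 2: a=5 b=-928/759 c=-405/506 d=653/4554
  seg 3: a=-2 b=-3269/1518 c=124/253 d=-62/759
S(13/2) = -750/253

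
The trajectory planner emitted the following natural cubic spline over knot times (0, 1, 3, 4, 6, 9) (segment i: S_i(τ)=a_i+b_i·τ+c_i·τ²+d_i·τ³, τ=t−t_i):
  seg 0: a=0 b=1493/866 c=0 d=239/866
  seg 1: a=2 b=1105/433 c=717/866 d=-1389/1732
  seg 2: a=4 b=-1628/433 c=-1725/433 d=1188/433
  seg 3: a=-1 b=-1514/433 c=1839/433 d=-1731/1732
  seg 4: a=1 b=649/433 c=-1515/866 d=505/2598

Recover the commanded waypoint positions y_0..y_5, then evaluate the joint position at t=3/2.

y_0=0 y_1=2 y_2=4 y_3=-1 y_4=1 y_5=-5
S(3/2) = 46871/13856

y_0 = S_0(0) = a_0 = 0
y_1 = S_1(0) = a_1 = 2
y_2 = S_2(0) = a_2 = 4
y_3 = S_3(0) = a_3 = -1
y_4 = S_4(0) = a_4 = 1
y_5 = S_4(3) = -5
t_q=3/2 is in segment 1 (τ=1/2); S_1(τ)=46871/13856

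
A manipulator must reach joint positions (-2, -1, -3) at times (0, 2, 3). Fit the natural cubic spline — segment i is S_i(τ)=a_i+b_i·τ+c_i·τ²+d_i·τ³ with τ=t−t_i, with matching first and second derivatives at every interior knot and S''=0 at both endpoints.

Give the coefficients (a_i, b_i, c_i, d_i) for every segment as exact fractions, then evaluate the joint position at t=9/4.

  seg 0: a=-2 b=4/3 c=0 d=-5/24
  seg 1: a=-1 b=-7/6 c=-5/4 d=5/12
S(9/4) = -349/256

Δ: Δ0=1/2, Δ1=-2
row 1: diag=6, rhs=-15; c'=1/6, d'=-5/2
back: M1=-5/2
M: M0=0, M1=-5/2, M2=0
seg 0: a=-2, c=M0/2=0, d=(M1−M0)/(6·2)=-5/24, b=Δ0−h0·(2M0+M1)/6=4/3
seg 1: a=-1, c=M1/2=-5/4, d=(M2−M1)/(6·1)=5/12, b=Δ1−h1·(2M1+M2)/6=-7/6
t_q=9/4 → seg 1, τ=1/4; S=-1+-7/6·τ+-5/4·τ²+5/12·τ³=-349/256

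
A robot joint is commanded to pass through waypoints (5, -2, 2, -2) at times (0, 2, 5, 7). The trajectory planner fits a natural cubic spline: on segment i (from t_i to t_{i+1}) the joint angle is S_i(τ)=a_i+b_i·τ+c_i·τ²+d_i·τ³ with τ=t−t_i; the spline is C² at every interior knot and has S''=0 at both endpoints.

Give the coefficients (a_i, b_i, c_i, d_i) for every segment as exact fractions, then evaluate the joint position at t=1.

  seg 0: a=5 b=-373/78 c=0 d=25/78
  seg 1: a=-2 b=-73/78 c=25/13 d=-7/18
  seg 2: a=2 b=4/39 c=-41/26 d=41/156
S(1) = 7/13

Δ: Δ0=-7/2, Δ1=4/3, Δ2=-2
row 1: diag=10, rhs=29; c'=3/10, d'=29/10
row 2: denom=10−3·3/10=91/10; d'=(-20−3·29/10)/(91/10)=-41/13
back: M2=-41/13
back: M1=29/10−3/10·-41/13=50/13
M: M0=0, M1=50/13, M2=-41/13, M3=0
seg 0: a=5, c=M0/2=0, d=(M1−M0)/(6·2)=25/78, b=Δ0−h0·(2M0+M1)/6=-373/78
seg 1: a=-2, c=M1/2=25/13, d=(M2−M1)/(6·3)=-7/18, b=Δ1−h1·(2M1+M2)/6=-73/78
seg 2: a=2, c=M2/2=-41/26, d=(M3−M2)/(6·2)=41/156, b=Δ2−h2·(2M2+M3)/6=4/39
t_q=1 → seg 0, τ=1; S=5+-373/78·τ+0·τ²+25/78·τ³=7/13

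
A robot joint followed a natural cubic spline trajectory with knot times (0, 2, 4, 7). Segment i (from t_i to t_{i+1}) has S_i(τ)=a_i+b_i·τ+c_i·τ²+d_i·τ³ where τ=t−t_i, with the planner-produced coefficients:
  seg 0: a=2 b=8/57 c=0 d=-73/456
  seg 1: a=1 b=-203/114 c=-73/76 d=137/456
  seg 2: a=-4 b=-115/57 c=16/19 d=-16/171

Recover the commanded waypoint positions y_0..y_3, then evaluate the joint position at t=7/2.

y_0=2 y_1=1 y_2=-4 y_3=-5
S(7/2) = -3427/1216

y_0 = S_0(0) = a_0 = 2
y_1 = S_1(0) = a_1 = 1
y_2 = S_2(0) = a_2 = -4
y_3 = S_2(3) = -5
t_q=7/2 is in segment 1 (τ=3/2); S_1(τ)=-3427/1216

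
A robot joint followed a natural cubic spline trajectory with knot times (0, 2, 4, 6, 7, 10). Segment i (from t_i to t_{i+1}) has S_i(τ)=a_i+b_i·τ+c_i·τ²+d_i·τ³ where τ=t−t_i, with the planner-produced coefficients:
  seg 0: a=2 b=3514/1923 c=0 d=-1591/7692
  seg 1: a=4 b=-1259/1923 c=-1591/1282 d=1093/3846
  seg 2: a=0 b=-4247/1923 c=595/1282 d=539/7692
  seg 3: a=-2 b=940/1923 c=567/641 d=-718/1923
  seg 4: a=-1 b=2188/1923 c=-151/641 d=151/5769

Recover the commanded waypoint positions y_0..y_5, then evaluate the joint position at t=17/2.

y_0 = S_0(0) = a_0 = 2
y_1 = S_1(0) = a_1 = 4
y_2 = S_2(0) = a_2 = 0
y_3 = S_3(0) = a_3 = -2
y_4 = S_4(0) = a_4 = -1
y_5 = S_4(3) = 1
t_q=17/2 is in segment 4 (τ=3/2); S_4(τ)=1359/5128

y_0=2 y_1=4 y_2=0 y_3=-2 y_4=-1 y_5=1
S(17/2) = 1359/5128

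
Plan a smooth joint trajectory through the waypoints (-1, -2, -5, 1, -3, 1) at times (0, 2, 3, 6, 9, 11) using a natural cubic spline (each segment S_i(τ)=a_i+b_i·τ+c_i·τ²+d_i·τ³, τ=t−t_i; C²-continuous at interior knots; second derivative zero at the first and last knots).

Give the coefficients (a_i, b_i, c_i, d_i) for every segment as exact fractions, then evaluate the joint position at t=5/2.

Δ: Δ0=-1/2, Δ1=-3, Δ2=2, Δ3=-4/3, Δ4=2
row 1: diag=6, rhs=-15; c'=1/6, d'=-5/2
row 2: denom=8−1·1/6=47/6; d'=(30−1·-5/2)/(47/6)=195/47
row 3: denom=12−3·18/47=510/47; d'=(-20−3·195/47)/(510/47)=-305/102
row 4: denom=10−3·47/170=1559/170; d'=(20−3·-305/102)/(1559/170)=4925/1559
back: M4=4925/1559
back: M3=-305/102−47/170·4925/1559=-18070/4677
back: M2=195/47−18/47·-18070/4677=8775/1559
back: M1=-5/2−1/6·8775/1559=-5360/1559
M: M0=0, M1=-5360/1559, M2=8775/1559, M3=-18070/4677, M4=4925/1559, M5=0
seg 0: a=-1, c=M0/2=0, d=(M1−M0)/(6·2)=-1340/4677, b=Δ0−h0·(2M0+M1)/6=6043/9354
seg 1: a=-2, c=M1/2=-2680/1559, d=(M2−M1)/(6·1)=14135/9354, b=Δ1−h1·(2M1+M2)/6=-26117/9354
seg 2: a=-5, c=M2/2=8775/3118, d=(M3−M2)/(6·3)=-44395/84186, b=Δ2−h2·(2M2+M3)/6=-7936/4677
seg 3: a=1, c=M3/2=-9035/4677, d=(M4−M3)/(6·3)=32845/84186, b=Δ3−h3·(2M3+M4)/6=8893/9354
seg 4: a=-3, c=M4/2=4925/3118, d=(M5−M4)/(6·2)=-4925/18708, b=Δ4−h4·(2M4+M5)/6=-496/4677
t_q=5/2 → seg 1, τ=1/2; S=-2+-26117/9354·τ+-2680/1559·τ²+14135/9354·τ³=-90719/24944

  seg 0: a=-1 b=6043/9354 c=0 d=-1340/4677
  seg 1: a=-2 b=-26117/9354 c=-2680/1559 d=14135/9354
  seg 2: a=-5 b=-7936/4677 c=8775/3118 d=-44395/84186
  seg 3: a=1 b=8893/9354 c=-9035/4677 d=32845/84186
  seg 4: a=-3 b=-496/4677 c=4925/3118 d=-4925/18708
S(5/2) = -90719/24944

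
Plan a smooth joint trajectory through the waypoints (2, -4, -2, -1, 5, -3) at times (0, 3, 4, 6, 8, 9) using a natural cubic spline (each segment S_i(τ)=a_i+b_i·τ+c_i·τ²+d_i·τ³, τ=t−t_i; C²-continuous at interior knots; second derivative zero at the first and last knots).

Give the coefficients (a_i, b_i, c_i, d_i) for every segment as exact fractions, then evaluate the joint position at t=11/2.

Δ: Δ0=-2, Δ1=2, Δ2=1/2, Δ3=3, Δ4=-8
row 1: diag=8, rhs=24; c'=1/8, d'=3
row 2: denom=6−1·1/8=47/8; d'=(-9−1·3)/(47/8)=-96/47
row 3: denom=8−2·16/47=344/47; d'=(15−2·-96/47)/(344/47)=897/344
row 4: denom=6−2·47/172=469/86; d'=(-66−2·897/344)/(469/86)=-12249/938
back: M4=-12249/938
back: M3=897/344−47/172·-12249/938=5793/938
back: M2=-96/47−16/47·5793/938=-1944/469
back: M1=3−1/8·-1944/469=1650/469
M: M0=0, M1=1650/469, M2=-1944/469, M3=5793/938, M4=-12249/938, M5=0
seg 0: a=2, c=M0/2=0, d=(M1−M0)/(6·3)=275/1407, b=Δ0−h0·(2M0+M1)/6=-1763/469
seg 1: a=-4, c=M1/2=825/469, d=(M2−M1)/(6·1)=-599/469, b=Δ1−h1·(2M1+M2)/6=712/469
seg 2: a=-2, c=M2/2=-972/469, d=(M3−M2)/(6·2)=461/536, b=Δ2−h2·(2M2+M3)/6=565/469
seg 3: a=-1, c=M3/2=5793/1876, d=(M4−M3)/(6·2)=-3007/1876, b=Δ3−h3·(2M3+M4)/6=3035/938
seg 4: a=5, c=M4/2=-12249/1876, d=(M5−M4)/(6·1)=4083/1876, b=Δ4−h4·(2M4+M5)/6=-3421/938
t_q=11/2 → seg 2, τ=3/2; S=-2+565/469·τ+-972/469·τ²+461/536·τ³=-58631/30016

  seg 0: a=2 b=-1763/469 c=0 d=275/1407
  seg 1: a=-4 b=712/469 c=825/469 d=-599/469
  seg 2: a=-2 b=565/469 c=-972/469 d=461/536
  seg 3: a=-1 b=3035/938 c=5793/1876 d=-3007/1876
  seg 4: a=5 b=-3421/938 c=-12249/1876 d=4083/1876
S(11/2) = -58631/30016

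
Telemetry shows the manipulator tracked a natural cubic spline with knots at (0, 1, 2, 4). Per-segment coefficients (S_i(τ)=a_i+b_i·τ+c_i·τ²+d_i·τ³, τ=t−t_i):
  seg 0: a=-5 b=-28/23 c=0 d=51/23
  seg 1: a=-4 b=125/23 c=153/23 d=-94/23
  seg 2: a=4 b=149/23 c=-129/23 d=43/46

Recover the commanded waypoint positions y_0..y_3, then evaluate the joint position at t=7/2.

y_0=-5 y_1=-4 y_2=4 y_3=2
S(7/2) = 1565/368

y_0 = S_0(0) = a_0 = -5
y_1 = S_1(0) = a_1 = -4
y_2 = S_2(0) = a_2 = 4
y_3 = S_2(2) = 2
t_q=7/2 is in segment 2 (τ=3/2); S_2(τ)=1565/368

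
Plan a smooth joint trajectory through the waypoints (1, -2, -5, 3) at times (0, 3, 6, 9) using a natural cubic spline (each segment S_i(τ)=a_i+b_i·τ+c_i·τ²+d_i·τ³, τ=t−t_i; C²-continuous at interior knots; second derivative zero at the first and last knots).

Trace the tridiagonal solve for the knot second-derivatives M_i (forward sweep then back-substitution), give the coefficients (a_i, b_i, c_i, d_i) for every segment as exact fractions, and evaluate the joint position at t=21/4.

  seg 0: a=1 b=-34/45 c=0 d=-11/405
  seg 1: a=-2 b=-67/45 c=-11/45 d=11/81
  seg 2: a=-5 b=32/45 c=44/45 d=-44/405
S(21/4) = -1613/320

Δ: Δ0=-1, Δ1=-1, Δ2=8/3
row 1: diag=12, rhs=0; c'=1/4, d'=0
row 2: denom=12−3·1/4=45/4; d'=(22−3·0)/(45/4)=88/45
back: M2=88/45
back: M1=0−1/4·88/45=-22/45
M: M0=0, M1=-22/45, M2=88/45, M3=0
seg 0: a=1, c=M0/2=0, d=(M1−M0)/(6·3)=-11/405, b=Δ0−h0·(2M0+M1)/6=-34/45
seg 1: a=-2, c=M1/2=-11/45, d=(M2−M1)/(6·3)=11/81, b=Δ1−h1·(2M1+M2)/6=-67/45
seg 2: a=-5, c=M2/2=44/45, d=(M3−M2)/(6·3)=-44/405, b=Δ2−h2·(2M2+M3)/6=32/45
t_q=21/4 → seg 1, τ=9/4; S=-2+-67/45·τ+-11/45·τ²+11/81·τ³=-1613/320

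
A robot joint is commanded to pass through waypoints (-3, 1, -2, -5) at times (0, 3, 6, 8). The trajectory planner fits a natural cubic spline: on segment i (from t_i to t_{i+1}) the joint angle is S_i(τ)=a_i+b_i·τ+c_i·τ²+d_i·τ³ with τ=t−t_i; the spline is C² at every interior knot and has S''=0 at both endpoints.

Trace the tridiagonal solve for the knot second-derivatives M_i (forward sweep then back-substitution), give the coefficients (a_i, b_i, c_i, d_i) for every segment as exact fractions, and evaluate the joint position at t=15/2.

  seg 0: a=-3 b=427/222 c=0 d=-131/1998
  seg 1: a=1 b=17/111 c=-131/222 d=137/1998
  seg 2: a=-2 b=-341/222 c=1/37 d=-1/222
S(15/2) = -2521/592

Δ: Δ0=4/3, Δ1=-1, Δ2=-3/2
row 1: diag=12, rhs=-14; c'=1/4, d'=-7/6
row 2: denom=10−3·1/4=37/4; d'=(-3−3·-7/6)/(37/4)=2/37
back: M2=2/37
back: M1=-7/6−1/4·2/37=-131/111
M: M0=0, M1=-131/111, M2=2/37, M3=0
seg 0: a=-3, c=M0/2=0, d=(M1−M0)/(6·3)=-131/1998, b=Δ0−h0·(2M0+M1)/6=427/222
seg 1: a=1, c=M1/2=-131/222, d=(M2−M1)/(6·3)=137/1998, b=Δ1−h1·(2M1+M2)/6=17/111
seg 2: a=-2, c=M2/2=1/37, d=(M3−M2)/(6·2)=-1/222, b=Δ2−h2·(2M2+M3)/6=-341/222
t_q=15/2 → seg 2, τ=3/2; S=-2+-341/222·τ+1/37·τ²+-1/222·τ³=-2521/592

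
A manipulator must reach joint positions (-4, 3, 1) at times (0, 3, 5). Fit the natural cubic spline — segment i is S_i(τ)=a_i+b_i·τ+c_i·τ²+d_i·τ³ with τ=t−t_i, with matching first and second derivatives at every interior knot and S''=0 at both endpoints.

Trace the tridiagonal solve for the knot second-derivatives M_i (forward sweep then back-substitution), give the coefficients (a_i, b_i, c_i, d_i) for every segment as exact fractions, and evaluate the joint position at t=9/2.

Δ: Δ0=7/3, Δ1=-1
row 1: diag=10, rhs=-20; c'=1/5, d'=-2
back: M1=-2
M: M0=0, M1=-2, M2=0
seg 0: a=-4, c=M0/2=0, d=(M1−M0)/(6·3)=-1/9, b=Δ0−h0·(2M0+M1)/6=10/3
seg 1: a=3, c=M1/2=-1, d=(M2−M1)/(6·2)=1/6, b=Δ1−h1·(2M1+M2)/6=1/3
t_q=9/2 → seg 1, τ=3/2; S=3+1/3·τ+-1·τ²+1/6·τ³=29/16

  seg 0: a=-4 b=10/3 c=0 d=-1/9
  seg 1: a=3 b=1/3 c=-1 d=1/6
S(9/2) = 29/16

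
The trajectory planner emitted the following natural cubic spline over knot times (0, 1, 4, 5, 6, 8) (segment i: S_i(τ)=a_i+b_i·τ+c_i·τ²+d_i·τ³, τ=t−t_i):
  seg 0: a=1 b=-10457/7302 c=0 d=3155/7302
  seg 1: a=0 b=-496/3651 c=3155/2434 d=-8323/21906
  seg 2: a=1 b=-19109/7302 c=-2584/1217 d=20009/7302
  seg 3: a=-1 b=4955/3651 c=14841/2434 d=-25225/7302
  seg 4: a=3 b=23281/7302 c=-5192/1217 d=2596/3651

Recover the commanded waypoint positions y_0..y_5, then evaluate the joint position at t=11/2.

y_0 = S_0(0) = a_0 = 1
y_1 = S_1(0) = a_1 = 0
y_2 = S_2(0) = a_2 = 1
y_3 = S_3(0) = a_3 = -1
y_4 = S_4(0) = a_4 = 3
y_5 = S_4(2) = -2
t_q=11/2 is in segment 3 (τ=1/2); S_3(τ)=15015/19472

y_0=1 y_1=0 y_2=1 y_3=-1 y_4=3 y_5=-2
S(11/2) = 15015/19472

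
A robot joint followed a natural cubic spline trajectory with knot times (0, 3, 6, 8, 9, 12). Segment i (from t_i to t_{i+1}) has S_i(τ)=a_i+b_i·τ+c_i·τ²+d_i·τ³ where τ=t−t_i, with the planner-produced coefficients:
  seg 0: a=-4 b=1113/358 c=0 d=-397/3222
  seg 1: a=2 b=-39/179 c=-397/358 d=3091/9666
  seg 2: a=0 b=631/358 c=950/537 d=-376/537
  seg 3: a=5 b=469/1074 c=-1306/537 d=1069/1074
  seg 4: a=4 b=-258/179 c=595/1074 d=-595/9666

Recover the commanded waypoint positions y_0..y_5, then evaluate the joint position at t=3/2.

y_0=-4 y_1=2 y_2=0 y_3=5 y_4=4 y_5=3
S(3/2) = 709/2864

y_0 = S_0(0) = a_0 = -4
y_1 = S_1(0) = a_1 = 2
y_2 = S_2(0) = a_2 = 0
y_3 = S_3(0) = a_3 = 5
y_4 = S_4(0) = a_4 = 4
y_5 = S_4(3) = 3
t_q=3/2 is in segment 0 (τ=3/2); S_0(τ)=709/2864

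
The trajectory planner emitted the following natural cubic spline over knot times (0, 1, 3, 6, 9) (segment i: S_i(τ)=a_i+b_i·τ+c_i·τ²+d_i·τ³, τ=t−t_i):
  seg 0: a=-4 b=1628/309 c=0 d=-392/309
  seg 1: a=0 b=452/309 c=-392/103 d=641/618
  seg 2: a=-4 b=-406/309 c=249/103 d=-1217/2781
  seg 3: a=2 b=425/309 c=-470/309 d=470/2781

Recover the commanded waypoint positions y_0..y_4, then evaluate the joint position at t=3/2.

y_0=-4 y_1=0 y_2=-4 y_3=2 y_4=-3
S(3/2) = -149/1648

y_0 = S_0(0) = a_0 = -4
y_1 = S_1(0) = a_1 = 0
y_2 = S_2(0) = a_2 = -4
y_3 = S_3(0) = a_3 = 2
y_4 = S_3(3) = -3
t_q=3/2 is in segment 1 (τ=1/2); S_1(τ)=-149/1648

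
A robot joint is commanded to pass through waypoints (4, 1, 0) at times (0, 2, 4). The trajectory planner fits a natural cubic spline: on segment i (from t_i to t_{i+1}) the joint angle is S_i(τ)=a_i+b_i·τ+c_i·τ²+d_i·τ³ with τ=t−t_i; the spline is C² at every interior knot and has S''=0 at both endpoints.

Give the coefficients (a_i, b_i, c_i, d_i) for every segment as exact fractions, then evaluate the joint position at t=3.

Δ: Δ0=-3/2, Δ1=-1/2
row 1: diag=8, rhs=6; c'=1/4, d'=3/4
back: M1=3/4
M: M0=0, M1=3/4, M2=0
seg 0: a=4, c=M0/2=0, d=(M1−M0)/(6·2)=1/16, b=Δ0−h0·(2M0+M1)/6=-7/4
seg 1: a=1, c=M1/2=3/8, d=(M2−M1)/(6·2)=-1/16, b=Δ1−h1·(2M1+M2)/6=-1
t_q=3 → seg 1, τ=1; S=1+-1·τ+3/8·τ²+-1/16·τ³=5/16

  seg 0: a=4 b=-7/4 c=0 d=1/16
  seg 1: a=1 b=-1 c=3/8 d=-1/16
S(3) = 5/16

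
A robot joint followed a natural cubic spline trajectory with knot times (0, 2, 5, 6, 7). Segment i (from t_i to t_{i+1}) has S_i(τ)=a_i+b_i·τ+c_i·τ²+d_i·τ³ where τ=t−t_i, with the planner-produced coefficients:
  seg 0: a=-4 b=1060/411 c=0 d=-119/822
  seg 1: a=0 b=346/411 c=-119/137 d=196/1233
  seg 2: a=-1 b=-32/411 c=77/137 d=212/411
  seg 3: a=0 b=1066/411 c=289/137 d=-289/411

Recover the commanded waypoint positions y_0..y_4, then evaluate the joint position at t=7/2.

y_0=-4 y_1=0 y_2=-1 y_3=0 y_4=4
S(7/2) = -85/548

y_0 = S_0(0) = a_0 = -4
y_1 = S_1(0) = a_1 = 0
y_2 = S_2(0) = a_2 = -1
y_3 = S_3(0) = a_3 = 0
y_4 = S_3(1) = 4
t_q=7/2 is in segment 1 (τ=3/2); S_1(τ)=-85/548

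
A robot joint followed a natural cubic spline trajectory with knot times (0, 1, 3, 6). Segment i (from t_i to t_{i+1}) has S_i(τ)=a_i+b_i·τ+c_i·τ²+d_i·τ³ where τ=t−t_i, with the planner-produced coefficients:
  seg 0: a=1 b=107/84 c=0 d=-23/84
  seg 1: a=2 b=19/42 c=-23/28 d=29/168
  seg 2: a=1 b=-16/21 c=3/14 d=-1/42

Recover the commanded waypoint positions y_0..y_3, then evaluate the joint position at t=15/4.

y_0=1 y_1=2 y_2=1 y_3=0
S(15/4) = 69/128

y_0 = S_0(0) = a_0 = 1
y_1 = S_1(0) = a_1 = 2
y_2 = S_2(0) = a_2 = 1
y_3 = S_2(3) = 0
t_q=15/4 is in segment 2 (τ=3/4); S_2(τ)=69/128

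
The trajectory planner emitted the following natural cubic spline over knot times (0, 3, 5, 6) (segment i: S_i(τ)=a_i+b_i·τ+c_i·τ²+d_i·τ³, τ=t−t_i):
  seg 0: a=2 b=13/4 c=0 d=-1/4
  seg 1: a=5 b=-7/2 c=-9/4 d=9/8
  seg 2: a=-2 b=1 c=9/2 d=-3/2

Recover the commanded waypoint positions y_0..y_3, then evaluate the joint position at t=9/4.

y_0 = S_0(0) = a_0 = 2
y_1 = S_1(0) = a_1 = 5
y_2 = S_2(0) = a_2 = -2
y_3 = S_2(1) = 2
t_q=9/4 is in segment 0 (τ=9/4); S_0(τ)=1655/256

y_0=2 y_1=5 y_2=-2 y_3=2
S(9/4) = 1655/256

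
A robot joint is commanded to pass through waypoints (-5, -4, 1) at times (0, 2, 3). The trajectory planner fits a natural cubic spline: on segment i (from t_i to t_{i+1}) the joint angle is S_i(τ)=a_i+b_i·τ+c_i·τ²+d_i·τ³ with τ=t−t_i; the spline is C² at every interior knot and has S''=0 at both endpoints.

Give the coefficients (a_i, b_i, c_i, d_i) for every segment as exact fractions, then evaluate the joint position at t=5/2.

Δ: Δ0=1/2, Δ1=5
row 1: diag=6, rhs=27; c'=1/6, d'=9/2
back: M1=9/2
M: M0=0, M1=9/2, M2=0
seg 0: a=-5, c=M0/2=0, d=(M1−M0)/(6·2)=3/8, b=Δ0−h0·(2M0+M1)/6=-1
seg 1: a=-4, c=M1/2=9/4, d=(M2−M1)/(6·1)=-3/4, b=Δ1−h1·(2M1+M2)/6=7/2
t_q=5/2 → seg 1, τ=1/2; S=-4+7/2·τ+9/4·τ²+-3/4·τ³=-57/32

  seg 0: a=-5 b=-1 c=0 d=3/8
  seg 1: a=-4 b=7/2 c=9/4 d=-3/4
S(5/2) = -57/32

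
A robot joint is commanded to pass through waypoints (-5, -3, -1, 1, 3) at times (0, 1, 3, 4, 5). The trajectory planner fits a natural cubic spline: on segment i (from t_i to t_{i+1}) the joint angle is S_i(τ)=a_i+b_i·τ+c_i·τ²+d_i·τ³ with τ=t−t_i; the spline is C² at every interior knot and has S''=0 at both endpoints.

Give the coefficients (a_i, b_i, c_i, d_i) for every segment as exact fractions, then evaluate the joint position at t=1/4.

  seg 0: a=-5 b=275/122 c=0 d=-31/122
  seg 1: a=-3 b=91/61 c=-93/122 d=63/244
  seg 2: a=-1 b=94/61 c=48/61 d=-20/61
  seg 3: a=1 b=130/61 c=-12/61 d=4/61
S(1/4) = -34671/7808

Δ: Δ0=2, Δ1=1, Δ2=2, Δ3=2
row 1: diag=6, rhs=-6; c'=1/3, d'=-1
row 2: denom=6−2·1/3=16/3; d'=(6−2·-1)/(16/3)=3/2
row 3: denom=4−1·3/16=61/16; d'=(0−1·3/2)/(61/16)=-24/61
back: M3=-24/61
back: M2=3/2−3/16·-24/61=96/61
back: M1=-1−1/3·96/61=-93/61
M: M0=0, M1=-93/61, M2=96/61, M3=-24/61, M4=0
seg 0: a=-5, c=M0/2=0, d=(M1−M0)/(6·1)=-31/122, b=Δ0−h0·(2M0+M1)/6=275/122
seg 1: a=-3, c=M1/2=-93/122, d=(M2−M1)/(6·2)=63/244, b=Δ1−h1·(2M1+M2)/6=91/61
seg 2: a=-1, c=M2/2=48/61, d=(M3−M2)/(6·1)=-20/61, b=Δ2−h2·(2M2+M3)/6=94/61
seg 3: a=1, c=M3/2=-12/61, d=(M4−M3)/(6·1)=4/61, b=Δ3−h3·(2M3+M4)/6=130/61
t_q=1/4 → seg 0, τ=1/4; S=-5+275/122·τ+0·τ²+-31/122·τ³=-34671/7808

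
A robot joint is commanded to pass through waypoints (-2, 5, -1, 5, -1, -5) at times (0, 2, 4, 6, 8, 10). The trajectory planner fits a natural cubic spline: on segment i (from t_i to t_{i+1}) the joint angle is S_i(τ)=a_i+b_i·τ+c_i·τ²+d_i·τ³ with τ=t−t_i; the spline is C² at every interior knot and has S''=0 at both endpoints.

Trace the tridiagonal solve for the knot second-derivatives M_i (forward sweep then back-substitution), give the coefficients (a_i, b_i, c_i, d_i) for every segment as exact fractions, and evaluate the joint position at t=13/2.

Δ: Δ0=7/2, Δ1=-3, Δ2=3, Δ3=-3, Δ4=-2
row 1: diag=8, rhs=-39; c'=1/4, d'=-39/8
row 2: denom=8−2·1/4=15/2; d'=(36−2·-39/8)/(15/2)=61/10
row 3: denom=8−2·4/15=112/15; d'=(-36−2·61/10)/(112/15)=-723/112
row 4: denom=8−2·15/56=209/28; d'=(6−2·-723/112)/(209/28)=1059/418
back: M4=1059/418
back: M3=-723/112−15/56·1059/418=-1491/209
back: M2=61/10−4/15·-1491/209=3345/418
back: M1=-39/8−1/4·3345/418=-1437/209
M: M0=0, M1=-1437/209, M2=3345/418, M3=-1491/209, M4=1059/418, M5=0
seg 0: a=-2, c=M0/2=0, d=(M1−M0)/(6·2)=-479/836, b=Δ0−h0·(2M0+M1)/6=2421/418
seg 1: a=5, c=M1/2=-1437/418, d=(M2−M1)/(6·2)=2073/1672, b=Δ1−h1·(2M1+M2)/6=-453/418
seg 2: a=-1, c=M2/2=3345/836, d=(M3−M2)/(6·2)=-111/88, b=Δ2−h2·(2M2+M3)/6=9/209
seg 3: a=5, c=M3/2=-1491/418, d=(M4−M3)/(6·2)=1347/1672, b=Δ3−h3·(2M3+M4)/6=381/418
seg 4: a=-1, c=M4/2=1059/836, d=(M5−M4)/(6·2)=-353/1672, b=Δ4−h4·(2M4+M5)/6=-771/209
t_q=13/2 → seg 3, τ=1/2; S=5+381/418·τ+-1491/418·τ²+1347/1672·τ³=62395/13376

  seg 0: a=-2 b=2421/418 c=0 d=-479/836
  seg 1: a=5 b=-453/418 c=-1437/418 d=2073/1672
  seg 2: a=-1 b=9/209 c=3345/836 d=-111/88
  seg 3: a=5 b=381/418 c=-1491/418 d=1347/1672
  seg 4: a=-1 b=-771/209 c=1059/836 d=-353/1672
S(13/2) = 62395/13376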